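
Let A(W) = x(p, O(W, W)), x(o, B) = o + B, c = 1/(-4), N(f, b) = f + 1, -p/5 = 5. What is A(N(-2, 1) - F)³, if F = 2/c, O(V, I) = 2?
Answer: -12167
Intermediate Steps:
p = -25 (p = -5*5 = -25)
N(f, b) = 1 + f
c = -¼ ≈ -0.25000
F = -8 (F = 2/(-¼) = 2*(-4) = -8)
x(o, B) = B + o
A(W) = -23 (A(W) = 2 - 25 = -23)
A(N(-2, 1) - F)³ = (-23)³ = -12167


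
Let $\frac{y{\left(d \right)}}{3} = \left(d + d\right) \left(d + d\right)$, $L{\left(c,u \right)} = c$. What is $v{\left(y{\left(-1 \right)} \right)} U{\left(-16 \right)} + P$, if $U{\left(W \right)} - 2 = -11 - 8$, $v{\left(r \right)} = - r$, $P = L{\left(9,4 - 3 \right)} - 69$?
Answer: $144$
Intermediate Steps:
$y{\left(d \right)} = 12 d^{2}$ ($y{\left(d \right)} = 3 \left(d + d\right) \left(d + d\right) = 3 \cdot 2 d 2 d = 3 \cdot 4 d^{2} = 12 d^{2}$)
$P = -60$ ($P = 9 - 69 = -60$)
$U{\left(W \right)} = -17$ ($U{\left(W \right)} = 2 - 19 = -17$)
$v{\left(y{\left(-1 \right)} \right)} U{\left(-16 \right)} + P = - 12 \left(-1\right)^{2} \left(-17\right) - 60 = - 12 \cdot 1 \left(-17\right) - 60 = \left(-1\right) 12 \left(-17\right) - 60 = \left(-12\right) \left(-17\right) - 60 = 204 - 60 = 144$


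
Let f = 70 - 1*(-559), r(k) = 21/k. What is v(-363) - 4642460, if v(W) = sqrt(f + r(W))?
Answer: -4642460 + sqrt(76102)/11 ≈ -4.6424e+6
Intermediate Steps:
f = 629 (f = 70 + 559 = 629)
v(W) = sqrt(629 + 21/W)
v(-363) - 4642460 = sqrt(629 + 21/(-363)) - 4642460 = sqrt(629 + 21*(-1/363)) - 4642460 = sqrt(629 - 7/121) - 4642460 = sqrt(76102/121) - 4642460 = sqrt(76102)/11 - 4642460 = -4642460 + sqrt(76102)/11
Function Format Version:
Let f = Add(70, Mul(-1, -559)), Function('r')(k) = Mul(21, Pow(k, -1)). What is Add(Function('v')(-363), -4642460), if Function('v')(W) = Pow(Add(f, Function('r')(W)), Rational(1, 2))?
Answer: Add(-4642460, Mul(Rational(1, 11), Pow(76102, Rational(1, 2)))) ≈ -4.6424e+6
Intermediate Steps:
f = 629 (f = Add(70, 559) = 629)
Function('v')(W) = Pow(Add(629, Mul(21, Pow(W, -1))), Rational(1, 2))
Add(Function('v')(-363), -4642460) = Add(Pow(Add(629, Mul(21, Pow(-363, -1))), Rational(1, 2)), -4642460) = Add(Pow(Add(629, Mul(21, Rational(-1, 363))), Rational(1, 2)), -4642460) = Add(Pow(Add(629, Rational(-7, 121)), Rational(1, 2)), -4642460) = Add(Pow(Rational(76102, 121), Rational(1, 2)), -4642460) = Add(Mul(Rational(1, 11), Pow(76102, Rational(1, 2))), -4642460) = Add(-4642460, Mul(Rational(1, 11), Pow(76102, Rational(1, 2))))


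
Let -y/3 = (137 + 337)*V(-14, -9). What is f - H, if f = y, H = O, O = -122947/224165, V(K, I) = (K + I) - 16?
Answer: 12431865517/224165 ≈ 55459.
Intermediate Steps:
V(K, I) = -16 + I + K (V(K, I) = (I + K) - 16 = -16 + I + K)
O = -122947/224165 (O = -122947*1/224165 = -122947/224165 ≈ -0.54847)
H = -122947/224165 ≈ -0.54847
y = 55458 (y = -3*(137 + 337)*(-16 - 9 - 14) = -1422*(-39) = -3*(-18486) = 55458)
f = 55458
f - H = 55458 - 1*(-122947/224165) = 55458 + 122947/224165 = 12431865517/224165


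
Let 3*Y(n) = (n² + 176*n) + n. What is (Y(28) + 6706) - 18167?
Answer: -28643/3 ≈ -9547.7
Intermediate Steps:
Y(n) = 59*n + n²/3 (Y(n) = ((n² + 176*n) + n)/3 = (n² + 177*n)/3 = 59*n + n²/3)
(Y(28) + 6706) - 18167 = ((⅓)*28*(177 + 28) + 6706) - 18167 = ((⅓)*28*205 + 6706) - 18167 = (5740/3 + 6706) - 18167 = 25858/3 - 18167 = -28643/3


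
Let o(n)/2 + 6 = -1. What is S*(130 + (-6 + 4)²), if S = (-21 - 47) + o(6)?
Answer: -10988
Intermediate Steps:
o(n) = -14 (o(n) = -12 + 2*(-1) = -12 - 2 = -14)
S = -82 (S = (-21 - 47) - 14 = -68 - 14 = -82)
S*(130 + (-6 + 4)²) = -82*(130 + (-6 + 4)²) = -82*(130 + (-2)²) = -82*(130 + 4) = -82*134 = -10988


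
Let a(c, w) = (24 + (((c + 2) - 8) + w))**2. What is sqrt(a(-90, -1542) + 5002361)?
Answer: sqrt(7607357) ≈ 2758.1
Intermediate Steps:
a(c, w) = (18 + c + w)**2 (a(c, w) = (24 + (((2 + c) - 8) + w))**2 = (24 + ((-6 + c) + w))**2 = (24 + (-6 + c + w))**2 = (18 + c + w)**2)
sqrt(a(-90, -1542) + 5002361) = sqrt((18 - 90 - 1542)**2 + 5002361) = sqrt((-1614)**2 + 5002361) = sqrt(2604996 + 5002361) = sqrt(7607357)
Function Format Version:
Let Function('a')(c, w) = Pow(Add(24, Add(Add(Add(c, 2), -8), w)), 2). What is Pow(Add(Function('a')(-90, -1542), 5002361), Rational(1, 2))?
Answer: Pow(7607357, Rational(1, 2)) ≈ 2758.1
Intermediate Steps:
Function('a')(c, w) = Pow(Add(18, c, w), 2) (Function('a')(c, w) = Pow(Add(24, Add(Add(Add(2, c), -8), w)), 2) = Pow(Add(24, Add(Add(-6, c), w)), 2) = Pow(Add(24, Add(-6, c, w)), 2) = Pow(Add(18, c, w), 2))
Pow(Add(Function('a')(-90, -1542), 5002361), Rational(1, 2)) = Pow(Add(Pow(Add(18, -90, -1542), 2), 5002361), Rational(1, 2)) = Pow(Add(Pow(-1614, 2), 5002361), Rational(1, 2)) = Pow(Add(2604996, 5002361), Rational(1, 2)) = Pow(7607357, Rational(1, 2))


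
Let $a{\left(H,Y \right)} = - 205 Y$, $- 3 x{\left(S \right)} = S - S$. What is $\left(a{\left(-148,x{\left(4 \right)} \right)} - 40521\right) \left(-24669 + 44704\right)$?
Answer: $-811838235$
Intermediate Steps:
$x{\left(S \right)} = 0$ ($x{\left(S \right)} = - \frac{S - S}{3} = \left(- \frac{1}{3}\right) 0 = 0$)
$\left(a{\left(-148,x{\left(4 \right)} \right)} - 40521\right) \left(-24669 + 44704\right) = \left(\left(-205\right) 0 - 40521\right) \left(-24669 + 44704\right) = \left(0 - 40521\right) 20035 = \left(-40521\right) 20035 = -811838235$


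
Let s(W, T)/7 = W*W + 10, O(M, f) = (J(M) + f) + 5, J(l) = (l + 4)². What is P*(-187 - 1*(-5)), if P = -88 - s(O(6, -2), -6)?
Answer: 13544622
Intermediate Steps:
J(l) = (4 + l)²
O(M, f) = 5 + f + (4 + M)² (O(M, f) = ((4 + M)² + f) + 5 = (f + (4 + M)²) + 5 = 5 + f + (4 + M)²)
s(W, T) = 70 + 7*W² (s(W, T) = 7*(W*W + 10) = 7*(W² + 10) = 7*(10 + W²) = 70 + 7*W²)
P = -74421 (P = -88 - (70 + 7*(5 - 2 + (4 + 6)²)²) = -88 - (70 + 7*(5 - 2 + 10²)²) = -88 - (70 + 7*(5 - 2 + 100)²) = -88 - (70 + 7*103²) = -88 - (70 + 7*10609) = -88 - (70 + 74263) = -88 - 1*74333 = -88 - 74333 = -74421)
P*(-187 - 1*(-5)) = -74421*(-187 - 1*(-5)) = -74421*(-187 + 5) = -74421*(-182) = 13544622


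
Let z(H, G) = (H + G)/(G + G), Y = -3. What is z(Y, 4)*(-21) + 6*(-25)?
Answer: -1221/8 ≈ -152.63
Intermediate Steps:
z(H, G) = (G + H)/(2*G) (z(H, G) = (G + H)/((2*G)) = (G + H)*(1/(2*G)) = (G + H)/(2*G))
z(Y, 4)*(-21) + 6*(-25) = ((1/2)*(4 - 3)/4)*(-21) + 6*(-25) = ((1/2)*(1/4)*1)*(-21) - 150 = (1/8)*(-21) - 150 = -21/8 - 150 = -1221/8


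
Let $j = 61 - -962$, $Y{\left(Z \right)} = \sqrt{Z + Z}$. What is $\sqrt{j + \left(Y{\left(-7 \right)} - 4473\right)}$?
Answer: $\sqrt{-3450 + i \sqrt{14}} \approx 0.0319 + 58.737 i$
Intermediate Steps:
$Y{\left(Z \right)} = \sqrt{2} \sqrt{Z}$ ($Y{\left(Z \right)} = \sqrt{2 Z} = \sqrt{2} \sqrt{Z}$)
$j = 1023$ ($j = 61 + 962 = 1023$)
$\sqrt{j + \left(Y{\left(-7 \right)} - 4473\right)} = \sqrt{1023 + \left(\sqrt{2} \sqrt{-7} - 4473\right)} = \sqrt{1023 - \left(4473 - \sqrt{2} i \sqrt{7}\right)} = \sqrt{1023 - \left(4473 - i \sqrt{14}\right)} = \sqrt{-3450 + i \sqrt{14}}$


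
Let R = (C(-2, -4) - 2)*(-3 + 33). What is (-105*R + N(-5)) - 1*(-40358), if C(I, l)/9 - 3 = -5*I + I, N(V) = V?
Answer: -265197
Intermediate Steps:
C(I, l) = 27 - 36*I (C(I, l) = 27 + 9*(-5*I + I) = 27 + 9*(-4*I) = 27 - 36*I)
R = 2910 (R = ((27 - 36*(-2)) - 2)*(-3 + 33) = ((27 + 72) - 2)*30 = (99 - 2)*30 = 97*30 = 2910)
(-105*R + N(-5)) - 1*(-40358) = (-105*2910 - 5) - 1*(-40358) = (-305550 - 5) + 40358 = -305555 + 40358 = -265197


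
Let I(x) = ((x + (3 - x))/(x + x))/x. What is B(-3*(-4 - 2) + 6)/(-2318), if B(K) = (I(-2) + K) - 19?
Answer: -43/18544 ≈ -0.0023188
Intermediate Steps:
I(x) = 3/(2*x**2) (I(x) = (3/((2*x)))/x = (3*(1/(2*x)))/x = (3/(2*x))/x = 3/(2*x**2))
B(K) = -149/8 + K (B(K) = ((3/2)/(-2)**2 + K) - 19 = ((3/2)*(1/4) + K) - 19 = (3/8 + K) - 19 = -149/8 + K)
B(-3*(-4 - 2) + 6)/(-2318) = (-149/8 + (-3*(-4 - 2) + 6))/(-2318) = (-149/8 + (-3*(-6) + 6))*(-1/2318) = (-149/8 + (18 + 6))*(-1/2318) = (-149/8 + 24)*(-1/2318) = (43/8)*(-1/2318) = -43/18544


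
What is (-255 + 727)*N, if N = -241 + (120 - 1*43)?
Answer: -77408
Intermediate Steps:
N = -164 (N = -241 + (120 - 43) = -241 + 77 = -164)
(-255 + 727)*N = (-255 + 727)*(-164) = 472*(-164) = -77408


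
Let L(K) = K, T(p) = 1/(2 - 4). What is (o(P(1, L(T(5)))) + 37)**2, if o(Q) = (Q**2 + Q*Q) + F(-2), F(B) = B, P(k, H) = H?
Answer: 5041/4 ≈ 1260.3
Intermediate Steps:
T(p) = -1/2 (T(p) = 1/(-2) = -1/2)
o(Q) = -2 + 2*Q**2 (o(Q) = (Q**2 + Q*Q) - 2 = (Q**2 + Q**2) - 2 = 2*Q**2 - 2 = -2 + 2*Q**2)
(o(P(1, L(T(5)))) + 37)**2 = ((-2 + 2*(-1/2)**2) + 37)**2 = ((-2 + 2*(1/4)) + 37)**2 = ((-2 + 1/2) + 37)**2 = (-3/2 + 37)**2 = (71/2)**2 = 5041/4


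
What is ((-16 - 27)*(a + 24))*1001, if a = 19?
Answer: -1850849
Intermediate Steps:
((-16 - 27)*(a + 24))*1001 = ((-16 - 27)*(19 + 24))*1001 = -43*43*1001 = -1849*1001 = -1850849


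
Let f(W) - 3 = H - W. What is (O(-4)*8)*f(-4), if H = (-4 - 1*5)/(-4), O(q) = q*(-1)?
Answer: 296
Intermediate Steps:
O(q) = -q
H = 9/4 (H = (-4 - 5)*(-1/4) = -9*(-1/4) = 9/4 ≈ 2.2500)
f(W) = 21/4 - W (f(W) = 3 + (9/4 - W) = 21/4 - W)
(O(-4)*8)*f(-4) = (-1*(-4)*8)*(21/4 - 1*(-4)) = (4*8)*(21/4 + 4) = 32*(37/4) = 296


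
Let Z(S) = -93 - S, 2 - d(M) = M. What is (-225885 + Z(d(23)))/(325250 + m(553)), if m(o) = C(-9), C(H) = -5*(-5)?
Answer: -75319/108425 ≈ -0.69466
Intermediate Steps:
d(M) = 2 - M
C(H) = 25
m(o) = 25
(-225885 + Z(d(23)))/(325250 + m(553)) = (-225885 + (-93 - (2 - 1*23)))/(325250 + 25) = (-225885 + (-93 - (2 - 23)))/325275 = (-225885 + (-93 - 1*(-21)))*(1/325275) = (-225885 + (-93 + 21))*(1/325275) = (-225885 - 72)*(1/325275) = -225957*1/325275 = -75319/108425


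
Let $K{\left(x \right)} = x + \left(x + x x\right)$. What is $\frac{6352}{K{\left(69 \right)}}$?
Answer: $\frac{6352}{4899} \approx 1.2966$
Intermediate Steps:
$K{\left(x \right)} = x^{2} + 2 x$ ($K{\left(x \right)} = x + \left(x + x^{2}\right) = x^{2} + 2 x$)
$\frac{6352}{K{\left(69 \right)}} = \frac{6352}{69 \left(2 + 69\right)} = \frac{6352}{69 \cdot 71} = \frac{6352}{4899}$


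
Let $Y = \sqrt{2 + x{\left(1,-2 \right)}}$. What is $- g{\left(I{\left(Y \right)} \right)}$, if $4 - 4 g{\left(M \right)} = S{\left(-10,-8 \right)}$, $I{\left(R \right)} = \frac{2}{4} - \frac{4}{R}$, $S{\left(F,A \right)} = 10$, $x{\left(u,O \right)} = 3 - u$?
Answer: $\frac{3}{2} \approx 1.5$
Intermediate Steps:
$Y = 2$ ($Y = \sqrt{2 + \left(3 - 1\right)} = \sqrt{2 + 2} = \sqrt{4} = 2$)
$I{\left(R \right)} = \frac{1}{2} - \frac{4}{R}$ ($I{\left(R \right)} = 2 \cdot \frac{1}{4} - \frac{4}{R} = \frac{1}{2} - \frac{4}{R}$)
$g{\left(M \right)} = - \frac{3}{2}$ ($g{\left(M \right)} = 1 - \frac{5}{2} = - \frac{3}{2}$)
$- g{\left(I{\left(Y \right)} \right)} = \left(-1\right) \left(- \frac{3}{2}\right) = \frac{3}{2}$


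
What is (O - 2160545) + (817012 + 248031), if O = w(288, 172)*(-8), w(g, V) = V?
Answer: -1096878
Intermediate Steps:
O = -1376 (O = 172*(-8) = -1376)
(O - 2160545) + (817012 + 248031) = (-1376 - 2160545) + (817012 + 248031) = -2161921 + 1065043 = -1096878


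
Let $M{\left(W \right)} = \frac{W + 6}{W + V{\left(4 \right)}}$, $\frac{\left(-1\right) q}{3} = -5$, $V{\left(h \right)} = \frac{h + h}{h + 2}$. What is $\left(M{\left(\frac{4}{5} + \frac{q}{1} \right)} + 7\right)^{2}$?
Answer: $\frac{4519876}{66049} \approx 68.432$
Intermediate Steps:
$V{\left(h \right)} = \frac{2 h}{2 + h}$
$q = 15$ ($q = \left(-3\right) \left(-5\right) = 15$)
$M{\left(W \right)} = \frac{6 + W}{\frac{4}{3} + W}$ ($M{\left(W \right)} = \frac{W + 6}{W + 2 \cdot 4 \frac{1}{2 + 4}} = \frac{6 + W}{W + 2 \cdot 4 \cdot \frac{1}{6}} = \frac{6 + W}{W + \frac{4}{3}} = \frac{6 + W}{\frac{4}{3} + W}$)
$\left(M{\left(\frac{4}{5} + \frac{q}{1} \right)} + 7\right)^{2} = \left(\frac{3 \left(6 + \left(\frac{4}{5} + \frac{15}{1}\right)\right)}{4 + 3 \left(\frac{4}{5} + \frac{15}{1}\right)} + 7\right)^{2} = \left(\frac{3 \left(6 + \left(4 \cdot \frac{1}{5} + 15 \cdot 1\right)\right)}{4 + 3 \left(4 \cdot \frac{1}{5} + 15 \cdot 1\right)} + 7\right)^{2} = \left(\frac{3 \left(6 + \left(\frac{4}{5} + 15\right)\right)}{4 + 3 \left(\frac{4}{5} + 15\right)} + 7\right)^{2} = \left(\frac{3 \left(6 + \frac{79}{5}\right)}{4 + 3 \cdot \frac{79}{5}} + 7\right)^{2} = \left(3 \frac{1}{4 + \frac{237}{5}} \cdot \frac{109}{5} + 7\right)^{2} = \left(3 \frac{1}{\frac{257}{5}} \cdot \frac{109}{5} + 7\right)^{2} = \left(3 \cdot \frac{5}{257} \cdot \frac{109}{5} + 7\right)^{2} = \left(\frac{327}{257} + 7\right)^{2} = \left(\frac{2126}{257}\right)^{2} = \frac{4519876}{66049}$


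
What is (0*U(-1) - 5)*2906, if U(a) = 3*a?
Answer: -14530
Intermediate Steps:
(0*U(-1) - 5)*2906 = (0*(3*(-1)) - 5)*2906 = (0*(-3) - 5)*2906 = (0 - 5)*2906 = -5*2906 = -14530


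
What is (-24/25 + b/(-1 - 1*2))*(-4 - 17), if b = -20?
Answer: -2996/25 ≈ -119.84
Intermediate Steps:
(-24/25 + b/(-1 - 1*2))*(-4 - 17) = (-24/25 - 20/(-1 - 1*2))*(-4 - 17) = (-24*1/25 - 20/(-1 - 2))*(-21) = (-24/25 - 20/(-3))*(-21) = (-24/25 - 20*(-1/3))*(-21) = (-24/25 + 20/3)*(-21) = (428/75)*(-21) = -2996/25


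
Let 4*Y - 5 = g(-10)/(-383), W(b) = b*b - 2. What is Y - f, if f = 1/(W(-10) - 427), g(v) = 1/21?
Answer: 947327/756042 ≈ 1.2530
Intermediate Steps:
g(v) = 1/21
W(b) = -2 + b² (W(b) = b² - 2 = -2 + b²)
Y = 20107/16086 (Y = 5/4 + ((1/21)/(-383))/4 = 5/4 + ((1/21)*(-1/383))/4 = 5/4 + (¼)*(-1/8043) = 5/4 - 1/32172 = 20107/16086 ≈ 1.2500)
f = -1/329 (f = 1/((-2 + (-10)²) - 427) = 1/((-2 + 100) - 427) = 1/(98 - 427) = 1/(-329) = -1/329 ≈ -0.0030395)
Y - f = 20107/16086 - 1*(-1/329) = 20107/16086 + 1/329 = 947327/756042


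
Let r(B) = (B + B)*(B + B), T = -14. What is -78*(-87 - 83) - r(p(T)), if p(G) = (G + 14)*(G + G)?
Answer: 13260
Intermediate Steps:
p(G) = 2*G*(14 + G) (p(G) = (14 + G)*(2*G) = 2*G*(14 + G))
r(B) = 4*B² (r(B) = (2*B)*(2*B) = 4*B²)
-78*(-87 - 83) - r(p(T)) = -78*(-87 - 83) - 4*(2*(-14)*(14 - 14))² = -78*(-170) - 4*(2*(-14)*0)² = 13260 - 4*0² = 13260 - 4*0 = 13260 - 1*0 = 13260 + 0 = 13260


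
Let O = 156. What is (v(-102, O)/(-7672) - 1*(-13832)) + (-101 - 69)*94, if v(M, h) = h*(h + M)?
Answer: -2060985/959 ≈ -2149.1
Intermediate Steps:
v(M, h) = h*(M + h)
(v(-102, O)/(-7672) - 1*(-13832)) + (-101 - 69)*94 = ((156*(-102 + 156))/(-7672) - 1*(-13832)) + (-101 - 69)*94 = ((156*54)*(-1/7672) + 13832) - 170*94 = (8424*(-1/7672) + 13832) - 15980 = (-1053/959 + 13832) - 15980 = 13263835/959 - 15980 = -2060985/959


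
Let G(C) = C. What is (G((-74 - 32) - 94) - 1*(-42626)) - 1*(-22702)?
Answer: 65128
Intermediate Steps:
(G((-74 - 32) - 94) - 1*(-42626)) - 1*(-22702) = (((-74 - 32) - 94) - 1*(-42626)) - 1*(-22702) = ((-106 - 94) + 42626) + 22702 = (-200 + 42626) + 22702 = 42426 + 22702 = 65128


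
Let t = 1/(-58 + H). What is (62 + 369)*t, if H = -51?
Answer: -431/109 ≈ -3.9541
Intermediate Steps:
t = -1/109 (t = 1/(-58 - 51) = 1/(-109) = -1/109 ≈ -0.0091743)
(62 + 369)*t = (62 + 369)*(-1/109) = 431*(-1/109) = -431/109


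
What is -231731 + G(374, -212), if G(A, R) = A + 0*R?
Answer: -231357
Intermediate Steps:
G(A, R) = A (G(A, R) = A + 0 = A)
-231731 + G(374, -212) = -231731 + 374 = -231357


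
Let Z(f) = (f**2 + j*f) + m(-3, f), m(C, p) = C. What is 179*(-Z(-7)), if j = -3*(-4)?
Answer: 6802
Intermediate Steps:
j = 12
Z(f) = -3 + f**2 + 12*f (Z(f) = (f**2 + 12*f) - 3 = -3 + f**2 + 12*f)
179*(-Z(-7)) = 179*(-(-3 + (-7)**2 + 12*(-7))) = 179*(-(-3 + 49 - 84)) = 179*(-1*(-38)) = 179*38 = 6802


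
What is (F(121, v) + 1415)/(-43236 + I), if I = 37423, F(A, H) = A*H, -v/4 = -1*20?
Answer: -11095/5813 ≈ -1.9087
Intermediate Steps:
v = 80 (v = -(-4)*20 = -4*(-20) = 80)
(F(121, v) + 1415)/(-43236 + I) = (121*80 + 1415)/(-43236 + 37423) = (9680 + 1415)/(-5813) = 11095*(-1/5813) = -11095/5813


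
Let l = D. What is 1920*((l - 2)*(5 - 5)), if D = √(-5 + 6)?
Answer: 0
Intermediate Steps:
D = 1 (D = √1 = 1)
l = 1
1920*((l - 2)*(5 - 5)) = 1920*((1 - 2)*(5 - 5)) = 1920*(-1*0) = 1920*0 = 0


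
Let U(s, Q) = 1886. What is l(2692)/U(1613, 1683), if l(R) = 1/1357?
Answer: 1/2559302 ≈ 3.9073e-7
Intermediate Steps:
l(R) = 1/1357
l(2692)/U(1613, 1683) = (1/1357)/1886 = (1/1357)*(1/1886) = 1/2559302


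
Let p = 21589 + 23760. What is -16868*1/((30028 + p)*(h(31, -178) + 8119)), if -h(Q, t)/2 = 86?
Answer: -16868/599021019 ≈ -2.8159e-5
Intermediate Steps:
p = 45349
h(Q, t) = -172 (h(Q, t) = -2*86 = -172)
-16868*1/((30028 + p)*(h(31, -178) + 8119)) = -16868*1/((-172 + 8119)*(30028 + 45349)) = -16868/(75377*7947) = -16868/599021019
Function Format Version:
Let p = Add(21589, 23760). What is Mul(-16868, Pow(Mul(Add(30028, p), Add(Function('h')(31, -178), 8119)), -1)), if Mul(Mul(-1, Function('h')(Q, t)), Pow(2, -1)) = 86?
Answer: Rational(-16868, 599021019) ≈ -2.8159e-5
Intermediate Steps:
p = 45349
Function('h')(Q, t) = -172 (Function('h')(Q, t) = Mul(-2, 86) = -172)
Mul(-16868, Pow(Mul(Add(30028, p), Add(Function('h')(31, -178), 8119)), -1)) = Mul(-16868, Pow(Mul(Add(30028, 45349), Add(-172, 8119)), -1)) = Mul(-16868, Pow(Mul(75377, 7947), -1)) = Mul(-16868, Pow(599021019, -1)) = Mul(-16868, Rational(1, 599021019)) = Rational(-16868, 599021019)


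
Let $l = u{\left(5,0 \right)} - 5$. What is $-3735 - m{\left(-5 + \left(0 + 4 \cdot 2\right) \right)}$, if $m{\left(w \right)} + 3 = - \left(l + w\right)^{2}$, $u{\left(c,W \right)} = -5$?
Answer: $-3683$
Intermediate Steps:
$l = -10$ ($l = -5 - 5 = -10$)
$m{\left(w \right)} = -3 - \left(-10 + w\right)^{2}$
$-3735 - m{\left(-5 + \left(0 + 4 \cdot 2\right) \right)} = -3735 - \left(-3 - \left(-10 + \left(-5 + \left(0 + 4 \cdot 2\right)\right)\right)^{2}\right) = -3735 - \left(-3 - \left(-10 + \left(-5 + \left(0 + 8\right)\right)\right)^{2}\right) = -3735 - \left(-3 - \left(-10 + \left(-5 + 8\right)\right)^{2}\right) = -3735 - \left(-3 - \left(-10 + 3\right)^{2}\right) = -3735 - \left(-3 - \left(-7\right)^{2}\right) = -3735 - \left(-3 - 49\right) = -3735 - -52 = -3735 + 52 = -3683$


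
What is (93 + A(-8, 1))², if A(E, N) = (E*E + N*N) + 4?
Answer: 26244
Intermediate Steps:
A(E, N) = 4 + E² + N² (A(E, N) = (E² + N²) + 4 = 4 + E² + N²)
(93 + A(-8, 1))² = (93 + (4 + (-8)² + 1²))² = (93 + (4 + 64 + 1))² = (93 + 69)² = 162² = 26244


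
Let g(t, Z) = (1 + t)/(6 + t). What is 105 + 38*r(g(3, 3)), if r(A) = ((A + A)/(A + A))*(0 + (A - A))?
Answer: 105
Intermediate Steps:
g(t, Z) = (1 + t)/(6 + t)
r(A) = 0 (r(A) = ((2*A)/((2*A)))*(0 + 0) = ((2*A)*(1/(2*A)))*0 = 1*0 = 0)
105 + 38*r(g(3, 3)) = 105 + 38*0 = 105 + 0 = 105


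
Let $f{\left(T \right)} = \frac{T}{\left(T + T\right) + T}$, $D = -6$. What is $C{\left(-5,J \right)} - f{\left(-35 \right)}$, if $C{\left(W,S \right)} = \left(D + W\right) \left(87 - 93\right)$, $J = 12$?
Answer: $\frac{197}{3} \approx 65.667$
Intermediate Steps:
$C{\left(W,S \right)} = 36 - 6 W$ ($C{\left(W,S \right)} = \left(-6 + W\right) \left(87 - 93\right) = \left(-6 + W\right) \left(-6\right) = 36 - 6 W$)
$f{\left(T \right)} = \frac{1}{3}$ ($f{\left(T \right)} = \frac{T}{2 T + T} = \frac{T}{3 T} = T \frac{1}{3 T} = \frac{1}{3}$)
$C{\left(-5,J \right)} - f{\left(-35 \right)} = \left(36 - -30\right) - \frac{1}{3} = \left(36 + 30\right) - \frac{1}{3} = 66 - \frac{1}{3} = \frac{197}{3}$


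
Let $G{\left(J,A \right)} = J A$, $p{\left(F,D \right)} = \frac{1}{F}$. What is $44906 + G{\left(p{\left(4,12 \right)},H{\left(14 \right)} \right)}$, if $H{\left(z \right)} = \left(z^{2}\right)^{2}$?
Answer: $54510$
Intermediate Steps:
$H{\left(z \right)} = z^{4}$
$G{\left(J,A \right)} = A J$
$44906 + G{\left(p{\left(4,12 \right)},H{\left(14 \right)} \right)} = 44906 + \frac{14^{4}}{4} = 44906 + 38416 \cdot \frac{1}{4} = 44906 + 9604 = 54510$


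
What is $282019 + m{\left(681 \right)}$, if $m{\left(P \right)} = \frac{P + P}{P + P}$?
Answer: $282020$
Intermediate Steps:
$m{\left(P \right)} = 1$ ($m{\left(P \right)} = \frac{2 P}{2 P} = 2 P \frac{1}{2 P} = 1$)
$282019 + m{\left(681 \right)} = 282019 + 1 = 282020$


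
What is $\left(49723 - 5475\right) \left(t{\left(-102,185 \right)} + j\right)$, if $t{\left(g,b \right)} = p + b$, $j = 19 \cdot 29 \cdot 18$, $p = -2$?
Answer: $446949048$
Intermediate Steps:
$j = 9918$ ($j = 551 \cdot 18 = 9918$)
$t{\left(g,b \right)} = -2 + b$
$\left(49723 - 5475\right) \left(t{\left(-102,185 \right)} + j\right) = \left(49723 - 5475\right) \left(\left(-2 + 185\right) + 9918\right) = 44248 \left(183 + 9918\right) = 44248 \cdot 10101 = 446949048$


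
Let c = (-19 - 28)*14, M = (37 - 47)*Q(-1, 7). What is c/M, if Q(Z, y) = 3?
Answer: 329/15 ≈ 21.933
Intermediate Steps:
M = -30 (M = (37 - 47)*3 = -10*3 = -30)
c = -658 (c = -47*14 = -658)
c/M = -658/(-30) = -658*(-1/30) = 329/15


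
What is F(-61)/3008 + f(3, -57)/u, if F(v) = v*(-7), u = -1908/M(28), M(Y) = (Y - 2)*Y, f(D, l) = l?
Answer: 10469557/478272 ≈ 21.890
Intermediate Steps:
M(Y) = Y*(-2 + Y) (M(Y) = (-2 + Y)*Y = Y*(-2 + Y))
u = -477/182 (u = -1908*1/(28*(-2 + 28)) = -1908/(28*26) = -1908/728 = -1908*1/728 = -477/182 ≈ -2.6209)
F(v) = -7*v
F(-61)/3008 + f(3, -57)/u = -7*(-61)/3008 - 57/(-477/182) = 427*(1/3008) - 57*(-182/477) = 427/3008 + 3458/159 = 10469557/478272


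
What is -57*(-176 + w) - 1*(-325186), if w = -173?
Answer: 345079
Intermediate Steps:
-57*(-176 + w) - 1*(-325186) = -57*(-176 - 173) - 1*(-325186) = -57*(-349) + 325186 = 19893 + 325186 = 345079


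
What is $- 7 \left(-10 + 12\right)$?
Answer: $-14$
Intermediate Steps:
$- 7 \left(-10 + 12\right) = \left(-7\right) 2 = -14$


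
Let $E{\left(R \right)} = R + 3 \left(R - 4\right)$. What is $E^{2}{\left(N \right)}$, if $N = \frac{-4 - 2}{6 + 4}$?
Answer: $\frac{5184}{25} \approx 207.36$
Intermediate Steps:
$N = - \frac{3}{5}$ ($N = - \frac{6}{10} = \left(-6\right) \frac{1}{10} = - \frac{3}{5} \approx -0.6$)
$E{\left(R \right)} = -12 + 4 R$ ($E{\left(R \right)} = R + 3 \left(-4 + R\right) = R + \left(-12 + 3 R\right) = -12 + 4 R$)
$E^{2}{\left(N \right)} = \left(-12 + 4 \left(- \frac{3}{5}\right)\right)^{2} = \left(-12 - \frac{12}{5}\right)^{2} = \left(- \frac{72}{5}\right)^{2} = \frac{5184}{25}$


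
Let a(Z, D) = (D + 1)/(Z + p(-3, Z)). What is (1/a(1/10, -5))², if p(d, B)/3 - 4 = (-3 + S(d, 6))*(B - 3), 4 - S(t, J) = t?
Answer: 51529/1600 ≈ 32.206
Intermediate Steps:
S(t, J) = 4 - t
p(d, B) = 12 + 3*(1 - d)*(-3 + B) (p(d, B) = 12 + 3*((-3 + (4 - d))*(B - 3)) = 12 + 3*((1 - d)*(-3 + B)) = 12 + 3*(1 - d)*(-3 + B))
a(Z, D) = (1 + D)/(-24 + 13*Z) (a(Z, D) = (D + 1)/(Z + (3 + 3*Z + 9*(-3) - 3*Z*(-3))) = (1 + D)/(Z + (3 + 3*Z - 27 + 9*Z)) = (1 + D)/(Z + (-24 + 12*Z)) = (1 + D)/(-24 + 13*Z))
(1/a(1/10, -5))² = (1/((1 - 5)/(-24 + 13/10)))² = (1/(-4/(-24 + 13*(⅒))))² = (1/(-4/(-24 + 13/10)))² = (1/(-4/(-227/10)))² = (1/(-10/227*(-4)))² = (1/(40/227))² = (227/40)² = 51529/1600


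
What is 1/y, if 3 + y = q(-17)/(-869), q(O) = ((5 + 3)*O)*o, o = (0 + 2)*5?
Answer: -869/1247 ≈ -0.69687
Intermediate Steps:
o = 10 (o = 2*5 = 10)
q(O) = 80*O (q(O) = ((5 + 3)*O)*10 = (8*O)*10 = 80*O)
y = -1247/869 (y = -3 + (80*(-17))/(-869) = -3 - 1360*(-1/869) = -3 + 1360/869 = -1247/869 ≈ -1.4350)
1/y = 1/(-1247/869) = -869/1247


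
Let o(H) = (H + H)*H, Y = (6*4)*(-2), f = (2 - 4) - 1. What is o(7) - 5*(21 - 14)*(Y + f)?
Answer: 1883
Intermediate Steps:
f = -3 (f = -2 - 1 = -3)
Y = -48 (Y = 24*(-2) = -48)
o(H) = 2*H**2 (o(H) = (2*H)*H = 2*H**2)
o(7) - 5*(21 - 14)*(Y + f) = 2*7**2 - 5*(21 - 14)*(-48 - 3) = 2*49 - 35*(-51) = 98 - 5*(-357) = 98 + 1785 = 1883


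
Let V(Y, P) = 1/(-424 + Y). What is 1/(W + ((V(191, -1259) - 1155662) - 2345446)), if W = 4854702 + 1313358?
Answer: 233/621399815 ≈ 3.7496e-7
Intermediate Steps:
W = 6168060
1/(W + ((V(191, -1259) - 1155662) - 2345446)) = 1/(6168060 + ((1/(-424 + 191) - 1155662) - 2345446)) = 1/(6168060 + ((1/(-233) - 1155662) - 2345446)) = 1/(6168060 + ((-1/233 - 1155662) - 2345446)) = 1/(6168060 + (-269269247/233 - 2345446)) = 1/(6168060 - 815758165/233) = 1/(621399815/233) = 233/621399815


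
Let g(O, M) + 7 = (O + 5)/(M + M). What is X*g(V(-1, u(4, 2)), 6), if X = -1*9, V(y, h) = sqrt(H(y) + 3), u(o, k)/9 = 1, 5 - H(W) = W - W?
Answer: 237/4 - 3*sqrt(2)/2 ≈ 57.129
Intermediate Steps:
H(W) = 5 (H(W) = 5 - (W - W) = 5 - 1*0 = 5 + 0 = 5)
u(o, k) = 9 (u(o, k) = 9*1 = 9)
V(y, h) = 2*sqrt(2) (V(y, h) = sqrt(5 + 3) = sqrt(8) = 2*sqrt(2))
g(O, M) = -7 + (5 + O)/(2*M) (g(O, M) = -7 + (O + 5)/(M + M) = -7 + (5 + O)/((2*M)) = -7 + (5 + O)*(1/(2*M)) = -7 + (5 + O)/(2*M))
X = -9
X*g(V(-1, u(4, 2)), 6) = -9*(5 + 2*sqrt(2) - 14*6)/(2*6) = -9*(5 + 2*sqrt(2) - 84)/(2*6) = -9*(-79 + 2*sqrt(2))/(2*6) = -9*(-79/12 + sqrt(2)/6) = 237/4 - 3*sqrt(2)/2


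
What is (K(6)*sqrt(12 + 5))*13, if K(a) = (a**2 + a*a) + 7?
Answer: 1027*sqrt(17) ≈ 4234.4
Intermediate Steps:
K(a) = 7 + 2*a**2 (K(a) = (a**2 + a**2) + 7 = 2*a**2 + 7 = 7 + 2*a**2)
(K(6)*sqrt(12 + 5))*13 = ((7 + 2*6**2)*sqrt(12 + 5))*13 = ((7 + 2*36)*sqrt(17))*13 = ((7 + 72)*sqrt(17))*13 = (79*sqrt(17))*13 = 1027*sqrt(17)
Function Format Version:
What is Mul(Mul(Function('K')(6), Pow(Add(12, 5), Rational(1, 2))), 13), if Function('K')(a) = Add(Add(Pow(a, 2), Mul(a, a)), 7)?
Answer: Mul(1027, Pow(17, Rational(1, 2))) ≈ 4234.4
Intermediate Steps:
Function('K')(a) = Add(7, Mul(2, Pow(a, 2))) (Function('K')(a) = Add(Add(Pow(a, 2), Pow(a, 2)), 7) = Add(Mul(2, Pow(a, 2)), 7) = Add(7, Mul(2, Pow(a, 2))))
Mul(Mul(Function('K')(6), Pow(Add(12, 5), Rational(1, 2))), 13) = Mul(Mul(Add(7, Mul(2, Pow(6, 2))), Pow(Add(12, 5), Rational(1, 2))), 13) = Mul(Mul(Add(7, Mul(2, 36)), Pow(17, Rational(1, 2))), 13) = Mul(Mul(Add(7, 72), Pow(17, Rational(1, 2))), 13) = Mul(Mul(79, Pow(17, Rational(1, 2))), 13) = Mul(1027, Pow(17, Rational(1, 2)))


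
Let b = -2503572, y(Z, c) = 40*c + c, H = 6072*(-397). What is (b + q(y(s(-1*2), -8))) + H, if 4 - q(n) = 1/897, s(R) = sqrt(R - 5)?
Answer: -4407994345/897 ≈ -4.9142e+6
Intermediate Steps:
H = -2410584
s(R) = sqrt(-5 + R)
y(Z, c) = 41*c
q(n) = 3587/897 (q(n) = 4 - 1/897 = 3587/897)
(b + q(y(s(-1*2), -8))) + H = (-2503572 + 3587/897) - 2410584 = -2245700497/897 - 2410584 = -4407994345/897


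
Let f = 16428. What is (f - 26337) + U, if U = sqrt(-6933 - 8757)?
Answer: -9909 + I*sqrt(15690) ≈ -9909.0 + 125.26*I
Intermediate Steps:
U = I*sqrt(15690) (U = sqrt(-15690) = I*sqrt(15690) ≈ 125.26*I)
(f - 26337) + U = (16428 - 26337) + I*sqrt(15690) = -9909 + I*sqrt(15690)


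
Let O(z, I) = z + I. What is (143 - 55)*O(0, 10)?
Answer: 880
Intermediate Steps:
O(z, I) = I + z
(143 - 55)*O(0, 10) = (143 - 55)*(10 + 0) = 88*10 = 880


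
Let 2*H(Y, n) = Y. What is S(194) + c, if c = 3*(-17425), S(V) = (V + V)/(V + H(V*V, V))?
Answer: -2561474/49 ≈ -52275.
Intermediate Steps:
H(Y, n) = Y/2
S(V) = 2*V/(V + V²/2) (S(V) = (V + V)/(V + (V*V)/2) = (2*V)/(V + V²/2) = 2*V/(V + V²/2))
c = -52275
S(194) + c = 4/(2 + 194) - 52275 = 4/196 - 52275 = 4*(1/196) - 52275 = 1/49 - 52275 = -2561474/49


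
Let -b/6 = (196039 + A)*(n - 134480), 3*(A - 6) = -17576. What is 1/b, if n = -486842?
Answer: 1/709001717996 ≈ 1.4104e-12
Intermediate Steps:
A = -17558/3 (A = 6 + (⅓)*(-17576) = 6 - 17576/3 = -17558/3 ≈ -5852.7)
b = 709001717996 (b = -6*(196039 - 17558/3)*(-486842 - 134480) = -1141118*(-621322) = -6*(-354500858998/3) = 709001717996)
1/b = 1/709001717996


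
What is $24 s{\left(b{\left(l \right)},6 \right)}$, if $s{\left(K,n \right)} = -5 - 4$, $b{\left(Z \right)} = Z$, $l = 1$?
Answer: $-216$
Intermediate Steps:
$s{\left(K,n \right)} = -9$
$24 s{\left(b{\left(l \right)},6 \right)} = 24 \left(-9\right) = -216$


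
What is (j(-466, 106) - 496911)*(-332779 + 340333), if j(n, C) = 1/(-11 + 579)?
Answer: -1066041053319/284 ≈ -3.7537e+9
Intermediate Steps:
j(n, C) = 1/568
(j(-466, 106) - 496911)*(-332779 + 340333) = (1/568 - 496911)*(-332779 + 340333) = -282245447/568*7554 = -1066041053319/284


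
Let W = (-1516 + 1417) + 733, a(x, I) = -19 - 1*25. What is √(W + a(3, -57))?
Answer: √590 ≈ 24.290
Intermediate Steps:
a(x, I) = -44 (a(x, I) = -19 - 25 = -44)
W = 634 (W = -99 + 733 = 634)
√(W + a(3, -57)) = √(634 - 44) = √590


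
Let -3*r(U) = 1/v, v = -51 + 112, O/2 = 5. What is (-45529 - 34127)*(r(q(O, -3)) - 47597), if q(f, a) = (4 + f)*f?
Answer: 231274611104/61 ≈ 3.7914e+9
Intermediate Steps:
O = 10 (O = 2*5 = 10)
v = 61
q(f, a) = f*(4 + f)
r(U) = -1/183 (r(U) = -⅓/61 = -⅓*1/61 = -1/183)
(-45529 - 34127)*(r(q(O, -3)) - 47597) = (-45529 - 34127)*(-1/183 - 47597) = -79656*(-8710252/183) = 231274611104/61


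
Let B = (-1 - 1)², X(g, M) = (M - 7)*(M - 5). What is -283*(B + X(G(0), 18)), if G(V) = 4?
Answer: -41601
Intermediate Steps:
X(g, M) = (-7 + M)*(-5 + M)
B = 4 (B = (-2)² = 4)
-283*(B + X(G(0), 18)) = -283*(4 + (35 + 18² - 12*18)) = -283*(4 + (35 + 324 - 216)) = -283*(4 + 143) = -283*147 = -41601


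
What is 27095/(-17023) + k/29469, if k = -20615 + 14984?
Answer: -298106356/167216929 ≈ -1.7828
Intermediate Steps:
k = -5631
27095/(-17023) + k/29469 = 27095/(-17023) - 5631/29469 = 27095*(-1/17023) - 5631*1/29469 = -27095/17023 - 1877/9823 = -298106356/167216929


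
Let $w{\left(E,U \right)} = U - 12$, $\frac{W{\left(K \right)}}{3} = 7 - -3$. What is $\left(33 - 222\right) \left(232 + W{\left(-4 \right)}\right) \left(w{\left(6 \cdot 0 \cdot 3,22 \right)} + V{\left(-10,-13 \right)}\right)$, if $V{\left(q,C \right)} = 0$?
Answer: $-495180$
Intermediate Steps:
$W{\left(K \right)} = 30$ ($W{\left(K \right)} = 3 \left(7 - -3\right) = 3 \left(7 + 3\right) = 3 \cdot 10 = 30$)
$w{\left(E,U \right)} = -12 + U$ ($w{\left(E,U \right)} = U - 12 = -12 + U$)
$\left(33 - 222\right) \left(232 + W{\left(-4 \right)}\right) \left(w{\left(6 \cdot 0 \cdot 3,22 \right)} + V{\left(-10,-13 \right)}\right) = \left(33 - 222\right) \left(232 + 30\right) \left(\left(-12 + 22\right) + 0\right) = \left(-189\right) 262 \left(10 + 0\right) = \left(-49518\right) 10 = -495180$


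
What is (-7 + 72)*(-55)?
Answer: -3575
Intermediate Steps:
(-7 + 72)*(-55) = 65*(-55) = -3575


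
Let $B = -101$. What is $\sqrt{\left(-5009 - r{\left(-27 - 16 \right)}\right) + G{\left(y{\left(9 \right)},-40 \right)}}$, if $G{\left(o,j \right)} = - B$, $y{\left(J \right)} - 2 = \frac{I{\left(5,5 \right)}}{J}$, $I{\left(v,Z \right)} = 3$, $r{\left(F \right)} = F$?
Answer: $i \sqrt{4865} \approx 69.75 i$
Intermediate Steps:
$y{\left(J \right)} = 2 + \frac{3}{J}$
$G{\left(o,j \right)} = 101$ ($G{\left(o,j \right)} = \left(-1\right) \left(-101\right) = 101$)
$\sqrt{\left(-5009 - r{\left(-27 - 16 \right)}\right) + G{\left(y{\left(9 \right)},-40 \right)}} = \sqrt{\left(-5009 - \left(-27 - 16\right)\right) + 101} = \sqrt{\left(-5009 - -43\right) + 101} = \sqrt{\left(-5009 + 43\right) + 101} = \sqrt{-4966 + 101} = \sqrt{-4865} = i \sqrt{4865}$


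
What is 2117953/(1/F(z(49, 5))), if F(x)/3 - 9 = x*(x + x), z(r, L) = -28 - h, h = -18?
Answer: 1327956531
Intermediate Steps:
z(r, L) = -10 (z(r, L) = -28 - 1*(-18) = -28 + 18 = -10)
F(x) = 27 + 6*x² (F(x) = 27 + 3*(x*(x + x)) = 27 + 3*(x*(2*x)) = 27 + 3*(2*x²) = 27 + 6*x²)
2117953/(1/F(z(49, 5))) = 2117953/(1/(27 + 6*(-10)²)) = 2117953/(1/(27 + 6*100)) = 2117953/(1/(27 + 600)) = 2117953/(1/627) = 2117953*627 = 1327956531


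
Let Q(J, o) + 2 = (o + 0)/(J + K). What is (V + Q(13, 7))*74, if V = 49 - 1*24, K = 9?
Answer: 18981/11 ≈ 1725.5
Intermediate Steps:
V = 25 (V = 49 - 24 = 25)
Q(J, o) = -2 + o/(9 + J) (Q(J, o) = -2 + (o + 0)/(J + 9) = -2 + o/(9 + J))
(V + Q(13, 7))*74 = (25 + (-18 + 7 - 2*13)/(9 + 13))*74 = (25 + (-18 + 7 - 26)/22)*74 = (25 + (1/22)*(-37))*74 = (25 - 37/22)*74 = (513/22)*74 = 18981/11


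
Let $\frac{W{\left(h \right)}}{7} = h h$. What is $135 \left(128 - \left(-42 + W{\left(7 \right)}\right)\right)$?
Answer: $-23355$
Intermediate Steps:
$W{\left(h \right)} = 7 h^{2}$ ($W{\left(h \right)} = 7 h h = 7 h^{2}$)
$135 \left(128 - \left(-42 + W{\left(7 \right)}\right)\right) = 135 \left(128 + \left(42 - 7 \cdot 7^{2}\right)\right) = 135 \left(128 + \left(42 - 7 \cdot 49\right)\right) = 135 \left(128 + \left(42 - 343\right)\right) = 135 \left(128 - 301\right) = 135 \left(-173\right) = -23355$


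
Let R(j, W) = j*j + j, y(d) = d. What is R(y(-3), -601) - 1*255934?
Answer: -255928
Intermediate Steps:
R(j, W) = j + j² (R(j, W) = j² + j = j + j²)
R(y(-3), -601) - 1*255934 = -3*(1 - 3) - 1*255934 = -3*(-2) - 255934 = 6 - 255934 = -255928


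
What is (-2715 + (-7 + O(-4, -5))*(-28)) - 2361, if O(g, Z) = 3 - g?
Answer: -5076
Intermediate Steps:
(-2715 + (-7 + O(-4, -5))*(-28)) - 2361 = (-2715 + (-7 + (3 - 1*(-4)))*(-28)) - 2361 = (-2715 + (-7 + (3 + 4))*(-28)) - 2361 = (-2715 + (-7 + 7)*(-28)) - 2361 = (-2715 + 0*(-28)) - 2361 = (-2715 + 0) - 2361 = -2715 - 2361 = -5076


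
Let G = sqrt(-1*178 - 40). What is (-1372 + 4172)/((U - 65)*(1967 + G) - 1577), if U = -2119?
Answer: -12033014000/18469589053633 + 6115200*I*sqrt(218)/18469589053633 ≈ -0.0006515 + 4.8886e-6*I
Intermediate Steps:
G = I*sqrt(218) (G = sqrt(-178 - 40) = sqrt(-218) = I*sqrt(218) ≈ 14.765*I)
(-1372 + 4172)/((U - 65)*(1967 + G) - 1577) = (-1372 + 4172)/((-2119 - 65)*(1967 + I*sqrt(218)) - 1577) = 2800/(-2184*(1967 + I*sqrt(218)) - 1577) = 2800/((-4295928 - 2184*I*sqrt(218)) - 1577) = 2800/(-4297505 - 2184*I*sqrt(218))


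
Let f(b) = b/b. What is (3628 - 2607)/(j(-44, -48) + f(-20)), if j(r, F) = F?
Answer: -1021/47 ≈ -21.723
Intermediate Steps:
f(b) = 1
(3628 - 2607)/(j(-44, -48) + f(-20)) = (3628 - 2607)/(-48 + 1) = 1021/(-47) = 1021*(-1/47) = -1021/47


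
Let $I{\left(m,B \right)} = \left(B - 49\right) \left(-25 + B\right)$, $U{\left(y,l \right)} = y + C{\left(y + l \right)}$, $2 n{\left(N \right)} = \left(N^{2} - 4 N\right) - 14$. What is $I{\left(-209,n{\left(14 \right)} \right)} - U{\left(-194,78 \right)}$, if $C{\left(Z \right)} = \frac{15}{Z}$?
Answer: $\frac{84231}{116} \approx 726.13$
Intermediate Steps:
$n{\left(N \right)} = -7 + \frac{N^{2}}{2} - 2 N$ ($n{\left(N \right)} = \frac{\left(N^{2} - 4 N\right) - 14}{2} = \frac{-14 + N^{2} - 4 N}{2} = -7 + \frac{N^{2}}{2} - 2 N$)
$U{\left(y,l \right)} = y + \frac{15}{l + y}$ ($U{\left(y,l \right)} = y + \frac{15}{y + l} = y + \frac{15}{l + y}$)
$I{\left(m,B \right)} = \left(-49 + B\right) \left(-25 + B\right)$
$I{\left(-209,n{\left(14 \right)} \right)} - U{\left(-194,78 \right)} = \left(1225 + \left(-7 + \frac{14^{2}}{2} - 28\right)^{2} - 74 \left(-7 + \frac{14^{2}}{2} - 28\right)\right) - \frac{15 - 194 \left(78 - 194\right)}{78 - 194} = \left(1225 + \left(-7 + \frac{1}{2} \cdot 196 - 28\right)^{2} - 74 \left(-7 + \frac{1}{2} \cdot 196 - 28\right)\right) - \frac{15 - -22504}{-116} = \left(1225 + \left(-7 + 98 - 28\right)^{2} - 74 \left(-7 + 98 - 28\right)\right) - - \frac{15 + 22504}{116} = \left(1225 + 63^{2} - 4662\right) - \left(- \frac{1}{116}\right) 22519 = \left(1225 + 3969 - 4662\right) - - \frac{22519}{116} = 532 + \frac{22519}{116} = \frac{84231}{116}$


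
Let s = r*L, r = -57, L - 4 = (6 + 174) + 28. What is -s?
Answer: 12084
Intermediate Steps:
L = 212 (L = 4 + ((6 + 174) + 28) = 4 + (180 + 28) = 4 + 208 = 212)
s = -12084 (s = -57*212 = -12084)
-s = -1*(-12084) = 12084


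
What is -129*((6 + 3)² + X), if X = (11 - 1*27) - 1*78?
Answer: 1677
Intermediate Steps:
X = -94 (X = (11 - 27) - 78 = -16 - 78 = -94)
-129*((6 + 3)² + X) = -129*((6 + 3)² - 94) = -129*(9² - 94) = -129*(81 - 94) = -129*(-13) = 1677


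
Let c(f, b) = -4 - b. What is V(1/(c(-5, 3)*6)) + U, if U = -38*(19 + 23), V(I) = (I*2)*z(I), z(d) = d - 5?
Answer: -1407461/882 ≈ -1595.8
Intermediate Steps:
z(d) = -5 + d
V(I) = 2*I*(-5 + I) (V(I) = (I*2)*(-5 + I) = (2*I)*(-5 + I) = 2*I*(-5 + I))
U = -1596 (U = -38*42 = -1596)
V(1/(c(-5, 3)*6)) + U = 2*(-5 + 1/((-4 - 1*3)*6))/(((-4 - 1*3)*6)) - 1596 = 2*(-5 + 1/((-4 - 3)*6))/(((-4 - 3)*6)) - 1596 = 2*(-5 + 1/(-7*6))/((-7*6)) - 1596 = 2*(-5 + 1/(-42))/(-42) - 1596 = 2*(-1/42)*(-5 - 1/42) - 1596 = 2*(-1/42)*(-211/42) - 1596 = 211/882 - 1596 = -1407461/882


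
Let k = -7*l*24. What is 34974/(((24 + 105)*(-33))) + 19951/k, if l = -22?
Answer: -447803/158928 ≈ -2.8176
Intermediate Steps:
k = 3696 (k = -7*(-22)*24 = 154*24 = 3696)
34974/(((24 + 105)*(-33))) + 19951/k = 34974/(((24 + 105)*(-33))) + 19951/3696 = 34974/((129*(-33))) + 19951*(1/3696) = 34974/(-4257) + 19951/3696 = 34974*(-1/4257) + 19951/3696 = -3886/473 + 19951/3696 = -447803/158928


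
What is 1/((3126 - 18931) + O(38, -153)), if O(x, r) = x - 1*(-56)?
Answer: -1/15711 ≈ -6.3650e-5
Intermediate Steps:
O(x, r) = 56 + x (O(x, r) = x + 56 = 56 + x)
1/((3126 - 18931) + O(38, -153)) = 1/((3126 - 18931) + (56 + 38)) = 1/(-15805 + 94) = 1/(-15711) = -1/15711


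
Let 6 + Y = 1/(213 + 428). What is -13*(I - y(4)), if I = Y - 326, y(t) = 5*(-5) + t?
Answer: 2591550/641 ≈ 4043.0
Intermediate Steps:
y(t) = -25 + t
Y = -3845/641 (Y = -6 + 1/(213 + 428) = -6 + 1/641 = -3845/641 ≈ -5.9984)
I = -212811/641 (I = -3845/641 - 326 = -212811/641 ≈ -332.00)
-13*(I - y(4)) = -13*(-212811/641 - (-25 + 4)) = -13*(-212811/641 - 1*(-21)) = -13*(-212811/641 + 21) = -13*(-199350/641) = 2591550/641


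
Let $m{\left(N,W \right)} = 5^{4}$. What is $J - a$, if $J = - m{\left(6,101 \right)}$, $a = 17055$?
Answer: $-17680$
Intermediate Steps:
$m{\left(N,W \right)} = 625$
$J = -625$ ($J = \left(-1\right) 625 = -625$)
$J - a = -625 - 17055 = -17680$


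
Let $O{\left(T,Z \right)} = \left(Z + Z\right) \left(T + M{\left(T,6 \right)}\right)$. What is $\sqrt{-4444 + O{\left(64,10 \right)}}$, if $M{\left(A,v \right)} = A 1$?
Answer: $2 i \sqrt{471} \approx 43.405 i$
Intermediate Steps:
$M{\left(A,v \right)} = A$
$O{\left(T,Z \right)} = 4 T Z$ ($O{\left(T,Z \right)} = \left(Z + Z\right) \left(T + T\right) = 2 Z 2 T = 4 T Z$)
$\sqrt{-4444 + O{\left(64,10 \right)}} = \sqrt{-4444 + 4 \cdot 64 \cdot 10} = \sqrt{-4444 + 2560} = \sqrt{-1884} = 2 i \sqrt{471}$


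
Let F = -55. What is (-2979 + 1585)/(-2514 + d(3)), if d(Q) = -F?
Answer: 1394/2459 ≈ 0.56690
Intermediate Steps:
d(Q) = 55 (d(Q) = -1*(-55) = 55)
(-2979 + 1585)/(-2514 + d(3)) = (-2979 + 1585)/(-2514 + 55) = -1394/(-2459) = -1394*(-1/2459) = 1394/2459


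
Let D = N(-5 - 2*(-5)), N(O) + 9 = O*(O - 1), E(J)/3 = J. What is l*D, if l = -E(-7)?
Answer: 231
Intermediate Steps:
E(J) = 3*J
N(O) = -9 + O*(-1 + O) (N(O) = -9 + O*(O - 1) = -9 + O*(-1 + O))
D = 11 (D = -9 + (-5 - 2*(-5))² - (-5 - 2*(-5)) = -9 + (-5 + 10)² - (-5 + 10) = -9 + 5² - 1*5 = -9 + 25 - 5 = 11)
l = 21 (l = -3*(-7) = -1*(-21) = 21)
l*D = 21*11 = 231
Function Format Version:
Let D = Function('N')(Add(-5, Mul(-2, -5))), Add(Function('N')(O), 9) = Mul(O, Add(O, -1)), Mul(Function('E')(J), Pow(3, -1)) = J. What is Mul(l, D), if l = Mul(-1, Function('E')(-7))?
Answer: 231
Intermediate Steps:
Function('E')(J) = Mul(3, J)
Function('N')(O) = Add(-9, Mul(O, Add(-1, O))) (Function('N')(O) = Add(-9, Mul(O, Add(O, -1))) = Add(-9, Mul(O, Add(-1, O))))
D = 11 (D = Add(-9, Pow(Add(-5, Mul(-2, -5)), 2), Mul(-1, Add(-5, Mul(-2, -5)))) = Add(-9, Pow(Add(-5, 10), 2), Mul(-1, Add(-5, 10))) = Add(-9, Pow(5, 2), Mul(-1, 5)) = Add(-9, 25, -5) = 11)
l = 21 (l = Mul(-1, Mul(3, -7)) = Mul(-1, -21) = 21)
Mul(l, D) = Mul(21, 11) = 231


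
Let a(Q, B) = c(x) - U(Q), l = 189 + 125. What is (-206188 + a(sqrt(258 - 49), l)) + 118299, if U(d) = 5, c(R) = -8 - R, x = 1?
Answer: -87903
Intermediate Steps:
l = 314
a(Q, B) = -14 (a(Q, B) = (-8 - 1*1) - 1*5 = (-8 - 1) - 5 = -9 - 5 = -14)
(-206188 + a(sqrt(258 - 49), l)) + 118299 = (-206188 - 14) + 118299 = -206202 + 118299 = -87903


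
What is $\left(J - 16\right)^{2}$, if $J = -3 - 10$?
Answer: $841$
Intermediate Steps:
$J = -13$ ($J = -3 - 10 = -13$)
$\left(J - 16\right)^{2} = \left(-13 - 16\right)^{2} = \left(-29\right)^{2} = 841$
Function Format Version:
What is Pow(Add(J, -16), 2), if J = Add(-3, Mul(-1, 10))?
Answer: 841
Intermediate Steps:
J = -13 (J = Add(-3, -10) = -13)
Pow(Add(J, -16), 2) = Pow(Add(-13, -16), 2) = Pow(-29, 2) = 841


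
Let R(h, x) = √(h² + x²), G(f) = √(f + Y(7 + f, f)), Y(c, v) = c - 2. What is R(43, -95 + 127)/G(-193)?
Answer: -13*I*√6477/381 ≈ -2.746*I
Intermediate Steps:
Y(c, v) = -2 + c
G(f) = √(5 + 2*f) (G(f) = √(f + (-2 + (7 + f))) = √(f + (5 + f)) = √(5 + 2*f))
R(43, -95 + 127)/G(-193) = √(43² + (-95 + 127)²)/(√(5 + 2*(-193))) = √(1849 + 32²)/(√(5 - 386)) = √(1849 + 1024)/(√(-381)) = √2873/((I*√381)) = (13*√17)*(-I*√381/381) = -13*I*√6477/381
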